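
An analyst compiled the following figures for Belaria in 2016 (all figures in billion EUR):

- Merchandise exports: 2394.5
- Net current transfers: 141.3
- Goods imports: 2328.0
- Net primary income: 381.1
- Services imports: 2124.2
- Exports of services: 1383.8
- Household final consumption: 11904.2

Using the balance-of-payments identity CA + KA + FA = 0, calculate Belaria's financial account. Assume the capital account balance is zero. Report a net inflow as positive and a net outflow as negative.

Goods balance = 2394.5 - 2328.0 = 66.5
Services balance = 1383.8 - 2124.2 = -740.4
Trade balance (goods + services) = 66.5 + (-740.4) = -673.9
Net primary income = 381.1
Net secondary income = 141.3
Current account = -673.9 + 381.1 + 141.3 = -151.5
Financial account = -(-151.5) = 151.5

151.5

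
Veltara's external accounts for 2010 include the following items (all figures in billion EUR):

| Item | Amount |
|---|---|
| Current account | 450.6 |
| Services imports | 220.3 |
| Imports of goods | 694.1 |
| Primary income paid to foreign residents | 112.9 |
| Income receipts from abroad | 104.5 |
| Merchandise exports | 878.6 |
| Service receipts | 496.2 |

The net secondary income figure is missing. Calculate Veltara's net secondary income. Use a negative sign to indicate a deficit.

Current account = goods balance + services balance + net primary income + net secondary income
Sum of the known components = 452.0
Net secondary income = CA - (known components) = 450.6 - 452.0 = -1.4

-1.4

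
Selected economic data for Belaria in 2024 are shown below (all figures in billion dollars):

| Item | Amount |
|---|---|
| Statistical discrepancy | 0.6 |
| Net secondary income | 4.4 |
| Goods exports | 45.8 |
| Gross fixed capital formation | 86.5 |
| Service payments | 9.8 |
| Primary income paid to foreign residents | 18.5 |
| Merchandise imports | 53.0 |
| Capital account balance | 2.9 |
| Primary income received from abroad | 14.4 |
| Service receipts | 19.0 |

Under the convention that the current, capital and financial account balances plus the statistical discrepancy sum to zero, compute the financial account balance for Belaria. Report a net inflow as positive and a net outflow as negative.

Goods balance = 45.8 - 53.0 = -7.2
Services balance = 19.0 - 9.8 = 9.2
Trade balance (goods + services) = -7.2 + 9.2 = 2.0
Net primary income = 14.4 - 18.5 = -4.1
Net secondary income = 4.4
Current account = 2.0 + (-4.1) + 4.4 = 2.3
Financial account = -(2.3 + 2.9 + 0.6) = -5.8

-5.8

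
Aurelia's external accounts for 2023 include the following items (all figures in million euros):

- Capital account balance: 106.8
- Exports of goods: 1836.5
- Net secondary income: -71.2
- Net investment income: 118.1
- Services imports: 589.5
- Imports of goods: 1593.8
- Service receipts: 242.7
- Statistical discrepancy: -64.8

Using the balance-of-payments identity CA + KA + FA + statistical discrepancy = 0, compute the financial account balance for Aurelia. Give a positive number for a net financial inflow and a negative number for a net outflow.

15.2

Goods balance = 1836.5 - 1593.8 = 242.7
Services balance = 242.7 - 589.5 = -346.8
Trade balance (goods + services) = 242.7 + (-346.8) = -104.1
Net primary income = 118.1
Net secondary income = -71.2
Current account = -104.1 + 118.1 + (-71.2) = -57.2
Financial account = -(-57.2 + 106.8 + (-64.8)) = 15.2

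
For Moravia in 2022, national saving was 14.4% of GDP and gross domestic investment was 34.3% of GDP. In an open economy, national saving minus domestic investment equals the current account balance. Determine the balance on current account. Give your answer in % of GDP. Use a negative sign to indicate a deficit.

S - I = CA (net lending to the rest of the world).
CA = S - I = 14.4 - 34.3 = -19.9

-19.9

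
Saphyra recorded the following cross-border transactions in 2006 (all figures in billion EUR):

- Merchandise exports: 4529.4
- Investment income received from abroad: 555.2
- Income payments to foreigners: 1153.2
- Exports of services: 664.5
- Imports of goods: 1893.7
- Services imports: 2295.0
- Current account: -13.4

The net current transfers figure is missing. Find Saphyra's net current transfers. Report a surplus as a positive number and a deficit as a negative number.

-420.6

Current account = goods balance + services balance + net primary income + net secondary income
Sum of the known components = 407.2
Net current transfers = CA - (known components) = -13.4 - 407.2 = -420.6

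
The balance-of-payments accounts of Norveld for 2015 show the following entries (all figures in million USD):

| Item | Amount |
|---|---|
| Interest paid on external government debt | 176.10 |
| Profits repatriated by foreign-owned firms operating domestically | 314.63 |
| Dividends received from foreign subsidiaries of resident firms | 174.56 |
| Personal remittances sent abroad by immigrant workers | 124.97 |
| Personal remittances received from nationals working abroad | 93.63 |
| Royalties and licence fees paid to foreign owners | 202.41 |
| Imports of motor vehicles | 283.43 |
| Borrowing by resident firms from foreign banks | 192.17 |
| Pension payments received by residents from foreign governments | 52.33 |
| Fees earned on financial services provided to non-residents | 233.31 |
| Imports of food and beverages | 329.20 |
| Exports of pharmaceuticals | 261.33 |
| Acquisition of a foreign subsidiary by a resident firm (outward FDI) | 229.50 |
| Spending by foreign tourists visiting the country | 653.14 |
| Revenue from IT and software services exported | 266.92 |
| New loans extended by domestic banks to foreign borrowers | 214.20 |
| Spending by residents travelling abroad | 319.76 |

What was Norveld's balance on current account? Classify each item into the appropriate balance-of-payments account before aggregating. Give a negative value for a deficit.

-15.28

Goods: -329.20 + 261.33 - 283.43 = -351.30
Services: -202.41 - 319.76 + 233.31 + 653.14 + 266.92 = 631.20
Primary income: -314.63 - 176.10 + 174.56 = -316.17
Secondary income: -124.97 + 93.63 + 52.33 = 20.99
Current account = (-351.30) + 631.20 + (-316.17) + 20.99 = -15.28
(Excluded from the current account — financial account: borrowing by resident firms from foreign banks 192.17, acquisition of a foreign subsidiary by a resident firm (outward FDI) 229.50, new loans extended by domestic banks to foreign borrowers 214.20.)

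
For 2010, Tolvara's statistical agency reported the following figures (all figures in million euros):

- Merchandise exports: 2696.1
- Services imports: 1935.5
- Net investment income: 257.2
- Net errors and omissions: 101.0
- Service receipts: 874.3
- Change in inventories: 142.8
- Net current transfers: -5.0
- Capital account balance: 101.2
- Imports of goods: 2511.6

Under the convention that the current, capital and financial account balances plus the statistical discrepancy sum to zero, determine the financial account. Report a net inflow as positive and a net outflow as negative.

422.3

Goods balance = 2696.1 - 2511.6 = 184.5
Services balance = 874.3 - 1935.5 = -1061.2
Trade balance (goods + services) = 184.5 + (-1061.2) = -876.7
Net primary income = 257.2
Net secondary income = -5.0
Current account = -876.7 + 257.2 + (-5.0) = -624.5
Financial account = -(-624.5 + 101.2 + 101.0) = 422.3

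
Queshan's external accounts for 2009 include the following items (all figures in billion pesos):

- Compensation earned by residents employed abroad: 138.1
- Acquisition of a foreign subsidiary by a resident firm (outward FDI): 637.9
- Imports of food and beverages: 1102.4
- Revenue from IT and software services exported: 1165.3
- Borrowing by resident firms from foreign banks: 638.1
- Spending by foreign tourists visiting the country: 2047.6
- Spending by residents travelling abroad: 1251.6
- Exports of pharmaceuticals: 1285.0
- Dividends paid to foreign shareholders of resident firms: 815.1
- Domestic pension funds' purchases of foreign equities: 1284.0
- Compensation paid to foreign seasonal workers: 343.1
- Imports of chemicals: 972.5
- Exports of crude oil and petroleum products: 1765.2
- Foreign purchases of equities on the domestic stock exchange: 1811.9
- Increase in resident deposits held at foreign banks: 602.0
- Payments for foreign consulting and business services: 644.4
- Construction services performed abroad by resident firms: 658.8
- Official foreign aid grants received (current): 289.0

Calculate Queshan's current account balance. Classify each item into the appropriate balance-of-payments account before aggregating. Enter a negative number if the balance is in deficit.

Goods: -1102.4 + 1765.2 + 1285.0 - 972.5 = 975.3
Services: -644.4 + 1165.3 + 658.8 + 2047.6 - 1251.6 = 1975.7
Primary income: -815.1 - 343.1 + 138.1 = -1020.1
Secondary income: 289.0
Current account = 975.3 + 1975.7 + (-1020.1) + 289.0 = 2219.9
(Excluded from the current account — financial account: acquisition of a foreign subsidiary by a resident firm (outward FDI) 637.9, borrowing by resident firms from foreign banks 638.1, domestic pension funds' purchases of foreign equities 1284.0, foreign purchases of equities on the domestic stock exchange 1811.9, increase in resident deposits held at foreign banks 602.0.)

2219.9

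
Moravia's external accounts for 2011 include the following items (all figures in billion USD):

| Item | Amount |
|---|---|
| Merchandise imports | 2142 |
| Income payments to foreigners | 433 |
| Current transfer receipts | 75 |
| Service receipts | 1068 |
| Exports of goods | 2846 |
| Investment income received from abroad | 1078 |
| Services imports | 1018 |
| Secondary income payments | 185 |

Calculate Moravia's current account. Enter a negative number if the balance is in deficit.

Goods balance = 2846 - 2142 = 704
Services balance = 1068 - 1018 = 50
Trade balance (goods + services) = 704 + 50 = 754
Net primary income = 1078 - 433 = 645
Net secondary income = 75 - 185 = -110
Current account = 754 + 645 + (-110) = 1289

1289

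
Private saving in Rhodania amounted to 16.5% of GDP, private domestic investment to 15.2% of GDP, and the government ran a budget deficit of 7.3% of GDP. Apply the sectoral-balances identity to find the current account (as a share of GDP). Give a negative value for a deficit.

By the sectoral-balances identity, CA = (S_private - I) + (T - G).
Private balance = 16.5 - 15.2 = 1.3
Government balance (T - G) = -7.3
CA = 1.3 + (-7.3) = -6.0

-6.0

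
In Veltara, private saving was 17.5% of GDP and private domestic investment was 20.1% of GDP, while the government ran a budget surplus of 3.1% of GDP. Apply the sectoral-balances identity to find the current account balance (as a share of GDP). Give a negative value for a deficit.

0.5

By the sectoral-balances identity, CA = (S_private - I) + (T - G).
Private balance = 17.5 - 20.1 = -2.6
Government balance (T - G) = 3.1
CA = -2.6 + 3.1 = 0.5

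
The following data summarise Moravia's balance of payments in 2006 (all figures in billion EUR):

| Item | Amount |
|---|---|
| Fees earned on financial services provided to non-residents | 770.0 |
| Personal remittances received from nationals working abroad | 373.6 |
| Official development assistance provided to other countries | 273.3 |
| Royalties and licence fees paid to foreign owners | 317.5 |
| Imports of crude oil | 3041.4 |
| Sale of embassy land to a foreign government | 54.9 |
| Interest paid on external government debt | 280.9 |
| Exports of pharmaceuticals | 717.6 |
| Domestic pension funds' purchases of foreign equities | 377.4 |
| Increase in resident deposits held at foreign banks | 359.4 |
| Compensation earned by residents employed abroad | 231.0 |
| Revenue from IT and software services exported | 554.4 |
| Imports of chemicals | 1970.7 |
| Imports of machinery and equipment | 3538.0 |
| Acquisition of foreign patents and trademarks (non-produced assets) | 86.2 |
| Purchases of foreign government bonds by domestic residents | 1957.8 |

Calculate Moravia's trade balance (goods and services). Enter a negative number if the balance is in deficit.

Goods: 717.6 - 3538.0 - 3041.4 - 1970.7 = -7832.5
Services: 554.4 - 317.5 + 770.0 = 1006.9
Trade balance = -7832.5 + 1006.9 = -6825.6
(Excluded from the trade balance — secondary income: personal remittances received from nationals working abroad 373.6, official development assistance provided to other countries 273.3; capital account: sale of embassy land to a foreign government 54.9, acquisition of foreign patents and trademarks (non-produced assets) 86.2; primary income: interest paid on external government debt 280.9, compensation earned by residents employed abroad 231.0; financial account: domestic pension funds' purchases of foreign equities 377.4, increase in resident deposits held at foreign banks 359.4, purchases of foreign government bonds by domestic residents 1957.8.)

-6825.6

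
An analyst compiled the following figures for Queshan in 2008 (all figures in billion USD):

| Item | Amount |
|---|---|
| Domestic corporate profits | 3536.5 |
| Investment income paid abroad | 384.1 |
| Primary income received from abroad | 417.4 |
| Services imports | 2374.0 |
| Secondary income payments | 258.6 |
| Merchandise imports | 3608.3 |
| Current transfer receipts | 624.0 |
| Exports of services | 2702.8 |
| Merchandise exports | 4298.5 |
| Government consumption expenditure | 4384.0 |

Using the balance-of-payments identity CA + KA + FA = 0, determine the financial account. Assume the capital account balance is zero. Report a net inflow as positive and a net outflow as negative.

Goods balance = 4298.5 - 3608.3 = 690.2
Services balance = 2702.8 - 2374.0 = 328.8
Trade balance (goods + services) = 690.2 + 328.8 = 1019.0
Net primary income = 417.4 - 384.1 = 33.3
Net secondary income = 624.0 - 258.6 = 365.4
Current account = 1019.0 + 33.3 + 365.4 = 1417.7
Financial account = -(1417.7) = -1417.7

-1417.7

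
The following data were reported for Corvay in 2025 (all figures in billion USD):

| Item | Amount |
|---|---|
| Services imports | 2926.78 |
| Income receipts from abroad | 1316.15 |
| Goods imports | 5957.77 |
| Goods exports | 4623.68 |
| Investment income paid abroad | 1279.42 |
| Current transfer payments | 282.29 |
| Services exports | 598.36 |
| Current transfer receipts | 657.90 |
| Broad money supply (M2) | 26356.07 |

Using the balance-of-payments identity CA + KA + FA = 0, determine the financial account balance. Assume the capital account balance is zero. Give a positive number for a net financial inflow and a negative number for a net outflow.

Goods balance = 4623.68 - 5957.77 = -1334.09
Services balance = 598.36 - 2926.78 = -2328.42
Trade balance (goods + services) = -1334.09 + (-2328.42) = -3662.51
Net primary income = 1316.15 - 1279.42 = 36.73
Net secondary income = 657.90 - 282.29 = 375.61
Current account = -3662.51 + 36.73 + 375.61 = -3250.17
Financial account = -(-3250.17) = 3250.17

3250.17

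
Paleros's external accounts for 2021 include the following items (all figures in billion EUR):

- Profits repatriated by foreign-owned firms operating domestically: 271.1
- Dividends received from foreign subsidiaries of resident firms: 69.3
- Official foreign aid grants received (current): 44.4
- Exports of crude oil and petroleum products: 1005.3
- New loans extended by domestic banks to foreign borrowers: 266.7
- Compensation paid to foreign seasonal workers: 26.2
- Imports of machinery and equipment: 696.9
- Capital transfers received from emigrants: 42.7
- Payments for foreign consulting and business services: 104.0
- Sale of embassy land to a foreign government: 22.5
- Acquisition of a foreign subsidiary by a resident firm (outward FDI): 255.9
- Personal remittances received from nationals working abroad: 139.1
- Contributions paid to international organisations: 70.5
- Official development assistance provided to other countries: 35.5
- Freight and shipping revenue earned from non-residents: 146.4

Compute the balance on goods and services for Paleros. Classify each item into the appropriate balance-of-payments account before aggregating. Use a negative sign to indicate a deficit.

Goods: 1005.3 - 696.9 = 308.4
Services: -104.0 + 146.4 = 42.4
Trade balance = 308.4 + 42.4 = 350.8
(Excluded from the trade balance — primary income: profits repatriated by foreign-owned firms operating domestically 271.1, dividends received from foreign subsidiaries of resident firms 69.3, compensation paid to foreign seasonal workers 26.2; secondary income: official foreign aid grants received (current) 44.4, personal remittances received from nationals working abroad 139.1, contributions paid to international organisations 70.5, official development assistance provided to other countries 35.5; financial account: new loans extended by domestic banks to foreign borrowers 266.7, acquisition of a foreign subsidiary by a resident firm (outward FDI) 255.9; capital account: capital transfers received from emigrants 42.7, sale of embassy land to a foreign government 22.5.)

350.8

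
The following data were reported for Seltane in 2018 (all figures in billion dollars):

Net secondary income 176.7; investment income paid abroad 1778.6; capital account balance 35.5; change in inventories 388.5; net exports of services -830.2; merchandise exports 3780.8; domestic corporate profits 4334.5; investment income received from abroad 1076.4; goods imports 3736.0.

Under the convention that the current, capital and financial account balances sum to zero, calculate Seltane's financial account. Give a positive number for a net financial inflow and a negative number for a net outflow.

1275.4

Goods balance = 3780.8 - 3736.0 = 44.8
Services balance = -830.2
Trade balance (goods + services) = 44.8 + (-830.2) = -785.4
Net primary income = 1076.4 - 1778.6 = -702.2
Net secondary income = 176.7
Current account = -785.4 + (-702.2) + 176.7 = -1310.9
Financial account = -(-1310.9 + 35.5) = 1275.4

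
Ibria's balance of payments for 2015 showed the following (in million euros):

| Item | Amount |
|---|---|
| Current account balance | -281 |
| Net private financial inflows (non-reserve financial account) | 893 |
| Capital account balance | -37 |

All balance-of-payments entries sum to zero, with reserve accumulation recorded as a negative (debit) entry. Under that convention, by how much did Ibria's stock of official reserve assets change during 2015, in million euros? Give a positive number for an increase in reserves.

Official reserve transactions balance = -((-281) + (-37) + 893) = -575
An accumulation of reserves is recorded as a debit (negative entry), so the change in the stock of reserves is the negative of that balance.
Change in official reserves = -(-575) = 575

575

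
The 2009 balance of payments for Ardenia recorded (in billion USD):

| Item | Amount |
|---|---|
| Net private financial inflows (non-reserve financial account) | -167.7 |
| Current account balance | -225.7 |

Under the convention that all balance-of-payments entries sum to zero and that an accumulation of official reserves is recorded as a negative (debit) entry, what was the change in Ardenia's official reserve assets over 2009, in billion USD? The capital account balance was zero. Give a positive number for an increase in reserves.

-393.4

Official reserve transactions balance = -((-225.7) + (-167.7)) = 393.4
An accumulation of reserves is recorded as a debit (negative entry), so the change in the stock of reserves is the negative of that balance.
Change in official reserves = -(393.4) = -393.4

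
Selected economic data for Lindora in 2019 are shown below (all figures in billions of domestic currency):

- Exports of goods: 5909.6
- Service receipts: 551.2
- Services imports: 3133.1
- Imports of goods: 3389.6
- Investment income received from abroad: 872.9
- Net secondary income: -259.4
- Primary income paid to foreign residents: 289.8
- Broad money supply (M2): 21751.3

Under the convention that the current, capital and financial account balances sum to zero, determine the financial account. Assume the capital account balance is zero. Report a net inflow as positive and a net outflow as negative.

-261.8

Goods balance = 5909.6 - 3389.6 = 2520.0
Services balance = 551.2 - 3133.1 = -2581.9
Trade balance (goods + services) = 2520.0 + (-2581.9) = -61.9
Net primary income = 872.9 - 289.8 = 583.1
Net secondary income = -259.4
Current account = -61.9 + 583.1 + (-259.4) = 261.8
Financial account = -(261.8) = -261.8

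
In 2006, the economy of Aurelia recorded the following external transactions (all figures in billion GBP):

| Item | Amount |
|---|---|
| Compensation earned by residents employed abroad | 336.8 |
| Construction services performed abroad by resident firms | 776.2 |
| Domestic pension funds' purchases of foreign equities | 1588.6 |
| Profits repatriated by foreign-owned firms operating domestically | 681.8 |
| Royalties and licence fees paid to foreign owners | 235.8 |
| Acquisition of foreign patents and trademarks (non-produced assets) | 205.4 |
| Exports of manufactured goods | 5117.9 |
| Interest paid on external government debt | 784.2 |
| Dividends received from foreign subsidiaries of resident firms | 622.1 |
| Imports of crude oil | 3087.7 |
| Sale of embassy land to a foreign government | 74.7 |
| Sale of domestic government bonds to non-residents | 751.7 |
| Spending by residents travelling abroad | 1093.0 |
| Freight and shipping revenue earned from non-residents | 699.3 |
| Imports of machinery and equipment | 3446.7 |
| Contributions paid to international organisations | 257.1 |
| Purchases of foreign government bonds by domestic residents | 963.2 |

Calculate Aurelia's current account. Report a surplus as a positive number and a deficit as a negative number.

-2034.0

Goods: -3087.7 - 3446.7 + 5117.9 = -1416.5
Services: -1093.0 - 235.8 + 776.2 + 699.3 = 146.7
Primary income: -681.8 + 622.1 + 336.8 - 784.2 = -507.1
Secondary income: -257.1
Current account = (-1416.5) + 146.7 + (-507.1) + (-257.1) = -2034.0
(Excluded from the current account — financial account: domestic pension funds' purchases of foreign equities 1588.6, sale of domestic government bonds to non-residents 751.7, purchases of foreign government bonds by domestic residents 963.2; capital account: acquisition of foreign patents and trademarks (non-produced assets) 205.4, sale of embassy land to a foreign government 74.7.)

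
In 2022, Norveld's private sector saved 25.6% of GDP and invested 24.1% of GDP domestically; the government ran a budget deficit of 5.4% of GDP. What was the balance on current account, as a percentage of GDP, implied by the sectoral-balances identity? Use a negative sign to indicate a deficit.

By the sectoral-balances identity, CA = (S_private - I) + (T - G).
Private balance = 25.6 - 24.1 = 1.5
Government balance (T - G) = -5.4
CA = 1.5 + (-5.4) = -3.9

-3.9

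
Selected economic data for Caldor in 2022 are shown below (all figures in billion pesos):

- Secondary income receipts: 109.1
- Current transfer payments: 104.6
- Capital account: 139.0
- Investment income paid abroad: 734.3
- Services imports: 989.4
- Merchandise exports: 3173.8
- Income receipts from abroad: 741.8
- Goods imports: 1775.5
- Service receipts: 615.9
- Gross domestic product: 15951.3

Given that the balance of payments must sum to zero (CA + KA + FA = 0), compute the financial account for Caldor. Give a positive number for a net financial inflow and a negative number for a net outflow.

-1175.8

Goods balance = 3173.8 - 1775.5 = 1398.3
Services balance = 615.9 - 989.4 = -373.5
Trade balance (goods + services) = 1398.3 + (-373.5) = 1024.8
Net primary income = 741.8 - 734.3 = 7.5
Net secondary income = 109.1 - 104.6 = 4.5
Current account = 1024.8 + 7.5 + 4.5 = 1036.8
Financial account = -(1036.8 + 139.0) = -1175.8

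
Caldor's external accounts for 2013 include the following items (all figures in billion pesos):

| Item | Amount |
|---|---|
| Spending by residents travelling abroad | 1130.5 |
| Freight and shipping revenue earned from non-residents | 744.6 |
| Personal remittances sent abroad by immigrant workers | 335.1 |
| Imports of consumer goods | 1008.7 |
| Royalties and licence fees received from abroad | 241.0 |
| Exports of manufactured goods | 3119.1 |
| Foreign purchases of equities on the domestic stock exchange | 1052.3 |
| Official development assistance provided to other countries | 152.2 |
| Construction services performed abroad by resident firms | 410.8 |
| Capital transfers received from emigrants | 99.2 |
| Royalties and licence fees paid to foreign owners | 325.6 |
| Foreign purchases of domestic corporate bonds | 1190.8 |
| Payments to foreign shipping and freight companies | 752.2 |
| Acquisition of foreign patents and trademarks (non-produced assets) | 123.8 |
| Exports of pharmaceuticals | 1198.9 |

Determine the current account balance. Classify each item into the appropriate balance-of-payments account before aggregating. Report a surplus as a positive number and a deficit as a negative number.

Goods: -1008.7 + 3119.1 + 1198.9 = 3309.3
Services: -1130.5 - 325.6 + 241.0 - 752.2 + 744.6 + 410.8 = -811.9
Secondary income: -152.2 - 335.1 = -487.3
Current account = 3309.3 + (-811.9) + (-487.3) = 2010.1
(Excluded from the current account — financial account: foreign purchases of equities on the domestic stock exchange 1052.3, foreign purchases of domestic corporate bonds 1190.8; capital account: capital transfers received from emigrants 99.2, acquisition of foreign patents and trademarks (non-produced assets) 123.8.)

2010.1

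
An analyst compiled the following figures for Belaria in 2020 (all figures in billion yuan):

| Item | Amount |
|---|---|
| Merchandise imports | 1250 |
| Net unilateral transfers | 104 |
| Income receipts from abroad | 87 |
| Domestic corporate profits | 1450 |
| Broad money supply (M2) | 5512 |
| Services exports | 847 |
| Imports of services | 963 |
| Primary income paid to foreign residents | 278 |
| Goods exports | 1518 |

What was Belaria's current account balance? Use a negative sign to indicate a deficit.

Goods balance = 1518 - 1250 = 268
Services balance = 847 - 963 = -116
Trade balance (goods + services) = 268 + (-116) = 152
Net primary income = 87 - 278 = -191
Net secondary income = 104
Current account = 152 + (-191) + 104 = 65

65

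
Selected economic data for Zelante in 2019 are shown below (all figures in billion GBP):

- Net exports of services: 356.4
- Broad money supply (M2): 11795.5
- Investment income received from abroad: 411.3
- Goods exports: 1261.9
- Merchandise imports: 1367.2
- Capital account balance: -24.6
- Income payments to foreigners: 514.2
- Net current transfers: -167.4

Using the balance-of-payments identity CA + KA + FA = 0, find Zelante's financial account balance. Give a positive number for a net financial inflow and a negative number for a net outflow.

Goods balance = 1261.9 - 1367.2 = -105.3
Services balance = 356.4
Trade balance (goods + services) = -105.3 + 356.4 = 251.1
Net primary income = 411.3 - 514.2 = -102.9
Net secondary income = -167.4
Current account = 251.1 + (-102.9) + (-167.4) = -19.2
Financial account = -(-19.2 + (-24.6)) = 43.8

43.8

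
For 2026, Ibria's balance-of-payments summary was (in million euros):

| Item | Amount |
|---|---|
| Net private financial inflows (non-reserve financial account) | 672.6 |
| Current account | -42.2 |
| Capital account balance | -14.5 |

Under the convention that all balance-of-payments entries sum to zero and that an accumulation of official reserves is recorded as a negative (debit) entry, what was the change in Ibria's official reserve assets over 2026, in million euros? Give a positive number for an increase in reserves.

Official reserve transactions balance = -((-42.2) + (-14.5) + 672.6) = -615.9
An accumulation of reserves is recorded as a debit (negative entry), so the change in the stock of reserves is the negative of that balance.
Change in official reserves = -(-615.9) = 615.9

615.9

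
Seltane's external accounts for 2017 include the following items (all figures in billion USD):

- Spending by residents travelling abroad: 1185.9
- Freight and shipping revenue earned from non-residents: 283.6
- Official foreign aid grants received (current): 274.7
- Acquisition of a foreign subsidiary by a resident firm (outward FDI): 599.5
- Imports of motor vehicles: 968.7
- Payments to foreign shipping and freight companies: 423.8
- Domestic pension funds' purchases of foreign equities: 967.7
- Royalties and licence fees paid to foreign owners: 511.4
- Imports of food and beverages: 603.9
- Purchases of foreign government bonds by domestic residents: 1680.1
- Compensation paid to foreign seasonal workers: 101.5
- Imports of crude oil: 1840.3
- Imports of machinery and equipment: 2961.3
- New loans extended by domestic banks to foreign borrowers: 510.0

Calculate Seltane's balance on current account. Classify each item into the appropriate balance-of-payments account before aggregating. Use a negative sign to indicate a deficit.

-8038.5

Goods: -1840.3 - 968.7 - 2961.3 - 603.9 = -6374.2
Services: -511.4 + 283.6 - 1185.9 - 423.8 = -1837.5
Primary income: -101.5
Secondary income: 274.7
Current account = (-6374.2) + (-1837.5) + (-101.5) + 274.7 = -8038.5
(Excluded from the current account — financial account: acquisition of a foreign subsidiary by a resident firm (outward FDI) 599.5, domestic pension funds' purchases of foreign equities 967.7, purchases of foreign government bonds by domestic residents 1680.1, new loans extended by domestic banks to foreign borrowers 510.0.)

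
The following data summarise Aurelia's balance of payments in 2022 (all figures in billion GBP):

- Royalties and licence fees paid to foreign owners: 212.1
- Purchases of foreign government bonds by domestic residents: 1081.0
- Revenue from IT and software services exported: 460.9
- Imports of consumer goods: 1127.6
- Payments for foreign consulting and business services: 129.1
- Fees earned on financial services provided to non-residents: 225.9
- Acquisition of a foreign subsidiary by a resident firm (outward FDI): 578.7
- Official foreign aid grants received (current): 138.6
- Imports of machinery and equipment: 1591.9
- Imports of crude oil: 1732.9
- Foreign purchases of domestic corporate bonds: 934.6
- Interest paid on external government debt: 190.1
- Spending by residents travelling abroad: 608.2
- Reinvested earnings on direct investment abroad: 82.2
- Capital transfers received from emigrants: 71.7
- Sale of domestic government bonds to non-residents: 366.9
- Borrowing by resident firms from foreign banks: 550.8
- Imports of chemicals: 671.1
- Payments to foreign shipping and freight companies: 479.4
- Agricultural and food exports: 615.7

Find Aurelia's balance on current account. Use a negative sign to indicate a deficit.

Goods: -1127.6 + 615.7 - 1591.9 - 1732.9 - 671.1 = -4507.8
Services: -212.1 - 608.2 - 479.4 + 225.9 - 129.1 + 460.9 = -742.0
Primary income: 82.2 - 190.1 = -107.9
Secondary income: 138.6
Current account = (-4507.8) + (-742.0) + (-107.9) + 138.6 = -5219.1
(Excluded from the current account — financial account: purchases of foreign government bonds by domestic residents 1081.0, acquisition of a foreign subsidiary by a resident firm (outward FDI) 578.7, foreign purchases of domestic corporate bonds 934.6, sale of domestic government bonds to non-residents 366.9, borrowing by resident firms from foreign banks 550.8; capital account: capital transfers received from emigrants 71.7.)

-5219.1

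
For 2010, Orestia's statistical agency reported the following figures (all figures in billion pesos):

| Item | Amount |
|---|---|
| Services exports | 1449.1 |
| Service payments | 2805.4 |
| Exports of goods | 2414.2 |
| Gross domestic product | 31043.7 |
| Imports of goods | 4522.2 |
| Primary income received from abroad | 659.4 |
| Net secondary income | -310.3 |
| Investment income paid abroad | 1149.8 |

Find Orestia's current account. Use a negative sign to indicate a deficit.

Goods balance = 2414.2 - 4522.2 = -2108.0
Services balance = 1449.1 - 2805.4 = -1356.3
Trade balance (goods + services) = -2108.0 + (-1356.3) = -3464.3
Net primary income = 659.4 - 1149.8 = -490.4
Net secondary income = -310.3
Current account = -3464.3 + (-490.4) + (-310.3) = -4265.0

-4265.0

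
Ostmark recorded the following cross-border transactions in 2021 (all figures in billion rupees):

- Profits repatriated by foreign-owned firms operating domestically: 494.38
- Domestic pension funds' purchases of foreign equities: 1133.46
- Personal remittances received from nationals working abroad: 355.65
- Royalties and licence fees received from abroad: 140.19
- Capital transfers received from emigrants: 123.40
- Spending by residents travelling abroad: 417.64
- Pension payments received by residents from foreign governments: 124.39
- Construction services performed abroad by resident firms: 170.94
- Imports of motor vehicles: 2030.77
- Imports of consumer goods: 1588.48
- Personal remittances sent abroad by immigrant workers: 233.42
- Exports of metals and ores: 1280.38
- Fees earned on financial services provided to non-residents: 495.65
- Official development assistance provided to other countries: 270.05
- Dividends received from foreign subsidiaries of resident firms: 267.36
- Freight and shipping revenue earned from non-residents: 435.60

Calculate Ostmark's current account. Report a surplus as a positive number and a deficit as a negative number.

-1764.58

Goods: -2030.77 + 1280.38 - 1588.48 = -2338.87
Services: 140.19 + 435.60 + 495.65 - 417.64 + 170.94 = 824.74
Primary income: 267.36 - 494.38 = -227.02
Secondary income: 355.65 + 124.39 - 233.42 - 270.05 = -23.43
Current account = (-2338.87) + 824.74 + (-227.02) + (-23.43) = -1764.58
(Excluded from the current account — financial account: domestic pension funds' purchases of foreign equities 1133.46; capital account: capital transfers received from emigrants 123.40.)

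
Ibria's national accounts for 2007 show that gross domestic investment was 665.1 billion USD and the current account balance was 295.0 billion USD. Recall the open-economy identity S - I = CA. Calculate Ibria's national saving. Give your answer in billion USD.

960.1

S = I + CA = 665.1 + 295.0 = 960.1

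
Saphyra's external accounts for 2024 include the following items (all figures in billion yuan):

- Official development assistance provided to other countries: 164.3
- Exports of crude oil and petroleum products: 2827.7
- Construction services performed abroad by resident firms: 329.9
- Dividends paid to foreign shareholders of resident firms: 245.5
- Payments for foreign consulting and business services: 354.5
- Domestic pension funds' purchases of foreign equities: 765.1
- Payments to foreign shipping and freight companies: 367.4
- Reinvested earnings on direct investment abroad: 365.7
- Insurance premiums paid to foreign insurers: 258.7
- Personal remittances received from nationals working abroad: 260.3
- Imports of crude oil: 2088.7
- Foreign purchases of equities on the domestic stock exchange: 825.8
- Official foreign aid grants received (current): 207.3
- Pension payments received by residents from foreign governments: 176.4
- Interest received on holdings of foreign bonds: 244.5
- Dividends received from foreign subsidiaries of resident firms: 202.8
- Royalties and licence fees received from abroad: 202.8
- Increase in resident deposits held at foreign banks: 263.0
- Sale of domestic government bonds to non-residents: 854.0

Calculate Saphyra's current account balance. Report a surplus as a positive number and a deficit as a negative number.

1338.3

Goods: 2827.7 - 2088.7 = 739.0
Services: -354.5 - 258.7 - 367.4 + 202.8 + 329.9 = -447.9
Primary income: 202.8 + 244.5 + 365.7 - 245.5 = 567.5
Secondary income: 260.3 - 164.3 + 207.3 + 176.4 = 479.7
Current account = 739.0 + (-447.9) + 567.5 + 479.7 = 1338.3
(Excluded from the current account — financial account: domestic pension funds' purchases of foreign equities 765.1, foreign purchases of equities on the domestic stock exchange 825.8, increase in resident deposits held at foreign banks 263.0, sale of domestic government bonds to non-residents 854.0.)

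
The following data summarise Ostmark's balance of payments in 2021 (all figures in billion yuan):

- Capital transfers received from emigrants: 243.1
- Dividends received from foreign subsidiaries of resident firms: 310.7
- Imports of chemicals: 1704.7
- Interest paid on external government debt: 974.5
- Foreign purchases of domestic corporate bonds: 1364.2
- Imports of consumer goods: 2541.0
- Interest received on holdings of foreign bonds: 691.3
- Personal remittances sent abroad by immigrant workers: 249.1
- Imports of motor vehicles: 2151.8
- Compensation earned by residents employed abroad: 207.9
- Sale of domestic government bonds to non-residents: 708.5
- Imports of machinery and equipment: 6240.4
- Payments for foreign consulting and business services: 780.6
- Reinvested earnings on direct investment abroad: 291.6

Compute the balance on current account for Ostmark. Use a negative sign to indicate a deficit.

-13140.6

Goods: -1704.7 - 2541.0 - 6240.4 - 2151.8 = -12637.9
Services: -780.6
Primary income: 291.6 + 691.3 + 207.9 - 974.5 + 310.7 = 527.0
Secondary income: -249.1
Current account = (-12637.9) + (-780.6) + 527.0 + (-249.1) = -13140.6
(Excluded from the current account — capital account: capital transfers received from emigrants 243.1; financial account: foreign purchases of domestic corporate bonds 1364.2, sale of domestic government bonds to non-residents 708.5.)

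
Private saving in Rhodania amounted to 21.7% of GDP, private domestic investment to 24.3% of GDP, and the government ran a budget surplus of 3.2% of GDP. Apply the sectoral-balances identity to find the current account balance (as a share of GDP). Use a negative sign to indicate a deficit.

0.6

By the sectoral-balances identity, CA = (S_private - I) + (T - G).
Private balance = 21.7 - 24.3 = -2.6
Government balance (T - G) = 3.2
CA = -2.6 + 3.2 = 0.6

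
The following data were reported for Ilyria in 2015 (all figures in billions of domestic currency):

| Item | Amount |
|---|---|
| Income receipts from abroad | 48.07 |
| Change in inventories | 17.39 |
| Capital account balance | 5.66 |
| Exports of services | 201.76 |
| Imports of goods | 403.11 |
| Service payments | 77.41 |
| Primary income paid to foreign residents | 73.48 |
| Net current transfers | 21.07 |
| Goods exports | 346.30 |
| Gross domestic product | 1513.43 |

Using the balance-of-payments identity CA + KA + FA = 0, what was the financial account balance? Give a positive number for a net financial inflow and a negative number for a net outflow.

-68.86

Goods balance = 346.30 - 403.11 = -56.81
Services balance = 201.76 - 77.41 = 124.35
Trade balance (goods + services) = -56.81 + 124.35 = 67.54
Net primary income = 48.07 - 73.48 = -25.41
Net secondary income = 21.07
Current account = 67.54 + (-25.41) + 21.07 = 63.20
Financial account = -(63.20 + 5.66) = -68.86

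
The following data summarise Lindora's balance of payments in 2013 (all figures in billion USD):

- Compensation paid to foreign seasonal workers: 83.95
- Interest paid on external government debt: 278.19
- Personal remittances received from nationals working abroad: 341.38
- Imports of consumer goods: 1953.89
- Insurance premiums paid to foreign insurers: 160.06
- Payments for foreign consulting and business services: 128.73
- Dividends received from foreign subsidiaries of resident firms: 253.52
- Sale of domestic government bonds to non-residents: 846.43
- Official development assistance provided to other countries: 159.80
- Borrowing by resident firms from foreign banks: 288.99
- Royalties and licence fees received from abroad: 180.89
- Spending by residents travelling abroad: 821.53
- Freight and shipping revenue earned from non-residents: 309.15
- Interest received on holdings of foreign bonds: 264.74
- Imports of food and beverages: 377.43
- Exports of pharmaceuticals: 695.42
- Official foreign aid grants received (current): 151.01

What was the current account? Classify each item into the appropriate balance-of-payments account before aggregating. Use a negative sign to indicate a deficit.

-1767.47

Goods: -377.43 + 695.42 - 1953.89 = -1635.90
Services: 180.89 - 128.73 - 160.06 - 821.53 + 309.15 = -620.28
Primary income: 264.74 + 253.52 - 83.95 - 278.19 = 156.12
Secondary income: 151.01 + 341.38 - 159.80 = 332.59
Current account = (-1635.90) + (-620.28) + 156.12 + 332.59 = -1767.47
(Excluded from the current account — financial account: sale of domestic government bonds to non-residents 846.43, borrowing by resident firms from foreign banks 288.99.)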